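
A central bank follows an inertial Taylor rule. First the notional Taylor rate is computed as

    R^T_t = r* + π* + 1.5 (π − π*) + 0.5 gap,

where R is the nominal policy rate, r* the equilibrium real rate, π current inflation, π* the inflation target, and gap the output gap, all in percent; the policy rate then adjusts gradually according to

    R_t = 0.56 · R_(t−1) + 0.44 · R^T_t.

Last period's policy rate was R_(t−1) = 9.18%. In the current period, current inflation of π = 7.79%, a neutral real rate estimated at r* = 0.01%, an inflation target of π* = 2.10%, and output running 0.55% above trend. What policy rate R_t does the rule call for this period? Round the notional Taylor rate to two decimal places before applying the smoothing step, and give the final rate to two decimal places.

Output 0.55% above potential → gap = 0.55.
R^T_t = 0.01 + 2.10 + 1.5 × (7.79 − 2.10) + 0.5 × 0.55
   = 0.01 + 2.1 + 8.535 + 0.275 = 10.92
R_t = 0.56 × 9.18 + 0.44 × 10.92 = 5.1408 + 4.8048 = 9.95

9.95%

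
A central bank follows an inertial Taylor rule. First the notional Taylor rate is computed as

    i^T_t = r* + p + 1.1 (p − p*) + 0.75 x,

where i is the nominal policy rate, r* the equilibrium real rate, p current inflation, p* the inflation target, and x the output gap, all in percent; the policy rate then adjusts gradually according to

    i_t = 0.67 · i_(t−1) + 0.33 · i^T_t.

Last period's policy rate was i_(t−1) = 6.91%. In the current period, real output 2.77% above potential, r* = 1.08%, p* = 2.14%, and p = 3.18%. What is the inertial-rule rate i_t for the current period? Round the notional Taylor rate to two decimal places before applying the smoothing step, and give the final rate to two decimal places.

Output 2.77% above potential → x = 2.77.
i^T_t = 1.08 + 3.18 + 1.1 × (3.18 − 2.14) + 0.75 × 2.77
   = 1.08 + 3.18 + 1.144 + 2.0775 = 7.48
i_t = 0.67 × 6.91 + 0.33 × 7.48 = 4.6297 + 2.4684 = 7.10

7.10%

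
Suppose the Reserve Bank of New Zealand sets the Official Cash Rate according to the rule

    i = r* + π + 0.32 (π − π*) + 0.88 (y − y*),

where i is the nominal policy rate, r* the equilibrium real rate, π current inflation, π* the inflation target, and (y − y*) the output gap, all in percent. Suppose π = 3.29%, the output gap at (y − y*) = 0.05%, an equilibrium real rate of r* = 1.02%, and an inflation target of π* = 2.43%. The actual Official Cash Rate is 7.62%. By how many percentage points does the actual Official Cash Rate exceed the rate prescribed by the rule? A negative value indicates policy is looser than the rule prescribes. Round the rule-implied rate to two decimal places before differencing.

2.99 pp

i = 1.02 + 3.29 + 0.32 × (3.29 − 2.43) + 0.88 × 0.05
   = 1.02 + 3.29 + 0.2752 + 0.044 = 4.63
Deviation = 7.62 − 4.63 = 2.99 pp.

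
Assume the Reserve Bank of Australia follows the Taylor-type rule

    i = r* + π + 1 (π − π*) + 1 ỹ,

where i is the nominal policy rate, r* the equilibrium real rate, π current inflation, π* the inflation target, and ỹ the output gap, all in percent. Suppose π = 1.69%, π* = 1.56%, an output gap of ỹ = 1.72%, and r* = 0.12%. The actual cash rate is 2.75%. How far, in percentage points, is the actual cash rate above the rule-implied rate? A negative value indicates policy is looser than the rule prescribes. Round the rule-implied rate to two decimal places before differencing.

-0.91 pp

i = 0.12 + 1.69 + 1 × (1.69 − 1.56) + 1 × 1.72
   = 0.12 + 1.69 + 0.13 + 1.72 = 3.66
Deviation = 2.75 − 3.66 = -0.91 pp.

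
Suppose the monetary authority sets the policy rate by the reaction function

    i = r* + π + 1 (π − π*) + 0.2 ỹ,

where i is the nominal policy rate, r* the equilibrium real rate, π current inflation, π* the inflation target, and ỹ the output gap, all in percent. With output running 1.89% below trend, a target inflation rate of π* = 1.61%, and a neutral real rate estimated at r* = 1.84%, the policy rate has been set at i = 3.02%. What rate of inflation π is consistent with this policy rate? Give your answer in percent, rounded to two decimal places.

1.58%

Output 1.89% below potential → ỹ = -1.89.
Collecting π: i = r* + (1 + 1) π − 1 π* + 0.2 ỹ
2 π = 3.02 − 1.84 + 1 × 1.61 − 0.2 × (-1.89) = 3.168
π = 3.168 / 2 = 1.58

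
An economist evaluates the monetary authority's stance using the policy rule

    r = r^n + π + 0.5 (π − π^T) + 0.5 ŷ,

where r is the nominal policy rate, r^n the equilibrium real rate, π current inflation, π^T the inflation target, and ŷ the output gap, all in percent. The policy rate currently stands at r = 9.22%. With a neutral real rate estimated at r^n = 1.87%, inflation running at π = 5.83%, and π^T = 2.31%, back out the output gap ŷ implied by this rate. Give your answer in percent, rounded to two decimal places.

0.5 ŷ = 9.22 − 1.87 − 5.83 − 0.5 × (5.83 − 2.31) = -0.24
ŷ = -0.24 / 0.5 = -0.48

-0.48%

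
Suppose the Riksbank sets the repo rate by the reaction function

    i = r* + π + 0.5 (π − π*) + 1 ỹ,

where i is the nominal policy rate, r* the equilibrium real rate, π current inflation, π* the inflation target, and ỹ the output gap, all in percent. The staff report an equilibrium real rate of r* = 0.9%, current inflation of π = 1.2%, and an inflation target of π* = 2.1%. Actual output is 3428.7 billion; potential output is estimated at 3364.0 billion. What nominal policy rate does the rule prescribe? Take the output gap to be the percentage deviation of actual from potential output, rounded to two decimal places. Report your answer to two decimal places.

3.57%

Output gap = 100 × (3428.7 − 3364.0) / 3364.0 = 1.92%.
i = 0.90 + 1.20 + 0.5 × (1.20 − 2.10) + 1 × 1.92
   = 0.90 + 1.2 − 0.45 + 1.92 = 3.57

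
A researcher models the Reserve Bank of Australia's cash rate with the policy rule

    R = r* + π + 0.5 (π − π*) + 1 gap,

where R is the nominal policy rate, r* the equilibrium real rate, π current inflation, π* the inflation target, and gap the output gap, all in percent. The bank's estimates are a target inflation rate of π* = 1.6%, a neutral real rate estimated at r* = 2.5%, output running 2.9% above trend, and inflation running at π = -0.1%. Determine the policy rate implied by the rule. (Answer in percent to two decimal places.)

4.45%

Output 2.9% above potential → gap = 2.9.
R = 2.5 + (-0.1) + 0.5 × (-0.1 − 1.6) + 1 × 2.9
   = 2.5 − 0.1 − 0.85 + 2.9 = 4.45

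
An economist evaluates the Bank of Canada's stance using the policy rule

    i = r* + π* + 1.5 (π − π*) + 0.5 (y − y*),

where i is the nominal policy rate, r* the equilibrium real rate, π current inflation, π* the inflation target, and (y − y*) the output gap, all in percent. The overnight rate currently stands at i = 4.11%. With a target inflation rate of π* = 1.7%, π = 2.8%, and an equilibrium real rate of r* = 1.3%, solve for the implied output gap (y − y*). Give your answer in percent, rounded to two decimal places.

-1.08%

0.5 (y − y*) = 4.11 − 1.3 − 1.7 − 1.5 × (2.8 − 1.7) = -0.54
(y − y*) = -0.54 / 0.5 = -1.08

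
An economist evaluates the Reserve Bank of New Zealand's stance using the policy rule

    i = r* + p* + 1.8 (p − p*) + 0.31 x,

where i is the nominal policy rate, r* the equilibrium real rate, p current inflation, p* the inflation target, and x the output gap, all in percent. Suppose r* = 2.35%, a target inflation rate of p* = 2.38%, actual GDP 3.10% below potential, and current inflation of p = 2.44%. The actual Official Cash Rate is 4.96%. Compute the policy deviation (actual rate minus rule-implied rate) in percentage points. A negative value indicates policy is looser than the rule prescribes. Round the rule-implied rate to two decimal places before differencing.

Output 3.10% below potential → x = -3.10.
i = 2.35 + 2.38 + 1.8 × (2.44 − 2.38) + 0.31 × (-3.10)
   = 2.35 + 2.38 + 0.108 − 0.961 = 3.88
Deviation = 4.96 − 3.88 = 1.08 pp.

1.08 pp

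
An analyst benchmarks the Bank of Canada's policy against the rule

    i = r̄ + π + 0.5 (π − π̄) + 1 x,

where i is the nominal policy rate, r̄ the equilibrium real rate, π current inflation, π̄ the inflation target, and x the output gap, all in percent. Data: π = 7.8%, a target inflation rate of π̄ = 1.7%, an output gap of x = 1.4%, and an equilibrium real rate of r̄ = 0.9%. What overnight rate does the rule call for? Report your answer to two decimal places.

i = 0.9 + 7.8 + 0.5 × (7.8 − 1.7) + 1 × 1.4
   = 0.9 + 7.8 + 3.05 + 1.4 = 13.15

13.15%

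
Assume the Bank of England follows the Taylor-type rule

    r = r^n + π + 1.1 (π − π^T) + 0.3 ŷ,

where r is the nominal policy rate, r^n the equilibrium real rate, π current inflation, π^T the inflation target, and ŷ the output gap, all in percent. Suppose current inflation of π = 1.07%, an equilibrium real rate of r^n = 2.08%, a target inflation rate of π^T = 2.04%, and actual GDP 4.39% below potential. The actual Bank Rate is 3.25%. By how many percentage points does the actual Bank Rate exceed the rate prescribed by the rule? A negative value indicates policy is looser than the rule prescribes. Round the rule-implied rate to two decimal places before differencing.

Output 4.39% below potential → ŷ = -4.39.
r = 2.08 + 1.07 + 1.1 × (1.07 − 2.04) + 0.3 × (-4.39)
   = 2.08 + 1.07 − 1.067 − 1.317 = 0.77
Deviation = 3.25 − 0.77 = 2.48 pp.

2.48 pp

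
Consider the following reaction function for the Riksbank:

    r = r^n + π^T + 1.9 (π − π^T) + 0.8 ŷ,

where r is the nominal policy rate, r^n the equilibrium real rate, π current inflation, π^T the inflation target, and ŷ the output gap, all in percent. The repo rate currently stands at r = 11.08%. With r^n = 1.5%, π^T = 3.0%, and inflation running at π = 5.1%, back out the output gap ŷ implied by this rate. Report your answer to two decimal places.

3.24%

0.8 ŷ = 11.08 − 1.5 − 3.0 − 1.9 × (5.1 − 3.0) = 2.59
ŷ = 2.59 / 0.8 = 3.24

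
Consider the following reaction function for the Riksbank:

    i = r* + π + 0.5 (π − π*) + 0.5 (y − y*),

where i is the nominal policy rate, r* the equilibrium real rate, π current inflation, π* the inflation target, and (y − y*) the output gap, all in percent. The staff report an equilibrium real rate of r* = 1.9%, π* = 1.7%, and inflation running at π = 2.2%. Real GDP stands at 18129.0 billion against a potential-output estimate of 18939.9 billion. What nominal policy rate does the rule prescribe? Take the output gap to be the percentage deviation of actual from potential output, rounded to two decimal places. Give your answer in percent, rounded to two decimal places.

Output gap = 100 × (18129.0 − 18939.9) / 18939.9 = -4.28%.
i = 1.90 + 2.20 + 0.5 × (2.20 − 1.70) + 0.5 × (-4.28)
   = 1.90 + 2.2 + 0.25 − 2.14 = 2.21

2.21%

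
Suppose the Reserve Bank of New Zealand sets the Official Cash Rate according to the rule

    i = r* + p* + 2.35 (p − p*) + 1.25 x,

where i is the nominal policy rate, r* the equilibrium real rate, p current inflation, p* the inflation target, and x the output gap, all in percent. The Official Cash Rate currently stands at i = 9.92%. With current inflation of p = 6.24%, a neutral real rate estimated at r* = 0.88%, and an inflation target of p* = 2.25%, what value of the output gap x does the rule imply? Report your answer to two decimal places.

-2.07%

1.25 x = 9.92 − 0.88 − 2.25 − 2.35 × (6.24 − 2.25) = -2.5865
x = -2.5865 / 1.25 = -2.07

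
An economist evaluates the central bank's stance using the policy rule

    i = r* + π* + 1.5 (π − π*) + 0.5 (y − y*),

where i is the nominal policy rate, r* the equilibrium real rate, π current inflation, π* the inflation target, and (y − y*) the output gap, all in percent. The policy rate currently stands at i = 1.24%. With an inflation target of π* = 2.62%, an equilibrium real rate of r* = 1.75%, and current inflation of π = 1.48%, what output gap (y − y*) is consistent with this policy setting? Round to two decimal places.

0.5 (y − y*) = 1.24 − 1.75 − 2.62 − 1.5 × (1.48 − 2.62) = -1.42
(y − y*) = -1.42 / 0.5 = -2.84

-2.84%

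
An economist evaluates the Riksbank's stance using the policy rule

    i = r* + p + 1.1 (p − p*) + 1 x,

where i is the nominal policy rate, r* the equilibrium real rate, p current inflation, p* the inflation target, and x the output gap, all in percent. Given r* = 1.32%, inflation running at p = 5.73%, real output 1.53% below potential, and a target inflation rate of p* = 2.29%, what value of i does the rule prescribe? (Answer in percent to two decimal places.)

9.30%

Output 1.53% below potential → x = -1.53.
i = 1.32 + 5.73 + 1.1 × (5.73 − 2.29) + 1 × (-1.53)
   = 1.32 + 5.73 + 3.784 − 1.53 = 9.30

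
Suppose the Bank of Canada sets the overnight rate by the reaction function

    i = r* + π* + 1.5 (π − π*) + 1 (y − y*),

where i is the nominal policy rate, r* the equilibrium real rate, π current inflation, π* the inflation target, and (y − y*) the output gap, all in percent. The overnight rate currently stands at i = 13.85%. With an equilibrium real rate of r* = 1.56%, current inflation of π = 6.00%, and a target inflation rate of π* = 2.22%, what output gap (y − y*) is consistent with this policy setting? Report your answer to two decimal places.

1 (y − y*) = 13.85 − 1.56 − 2.22 − 1.5 × (6.00 − 2.22) = 4.4
(y − y*) = 4.4 / 1 = 4.40

4.40%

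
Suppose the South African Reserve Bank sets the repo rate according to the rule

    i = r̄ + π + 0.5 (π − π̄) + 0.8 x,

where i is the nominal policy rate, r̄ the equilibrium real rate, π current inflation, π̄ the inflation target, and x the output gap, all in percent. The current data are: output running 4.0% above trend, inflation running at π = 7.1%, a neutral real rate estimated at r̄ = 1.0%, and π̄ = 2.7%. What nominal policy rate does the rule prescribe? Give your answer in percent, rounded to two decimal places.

13.50%

Output 4.0% above potential → x = 4.0.
i = 1.0 + 7.1 + 0.5 × (7.1 − 2.7) + 0.8 × 4.0
   = 1.0 + 7.1 + 2.2 + 3.2 = 13.50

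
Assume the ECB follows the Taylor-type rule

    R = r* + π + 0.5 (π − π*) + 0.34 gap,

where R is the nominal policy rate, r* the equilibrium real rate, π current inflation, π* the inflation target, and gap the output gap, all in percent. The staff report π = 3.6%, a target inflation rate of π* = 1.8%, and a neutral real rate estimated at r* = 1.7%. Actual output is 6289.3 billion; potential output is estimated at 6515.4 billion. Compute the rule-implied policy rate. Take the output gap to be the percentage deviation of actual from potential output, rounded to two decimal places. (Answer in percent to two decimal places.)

5.02%

Output gap = 100 × (6289.3 − 6515.4) / 6515.4 = -3.47%.
R = 1.70 + 3.60 + 0.5 × (3.60 − 1.80) + 0.34 × (-3.47)
   = 1.70 + 3.6 + 0.9 − 1.1798 = 5.02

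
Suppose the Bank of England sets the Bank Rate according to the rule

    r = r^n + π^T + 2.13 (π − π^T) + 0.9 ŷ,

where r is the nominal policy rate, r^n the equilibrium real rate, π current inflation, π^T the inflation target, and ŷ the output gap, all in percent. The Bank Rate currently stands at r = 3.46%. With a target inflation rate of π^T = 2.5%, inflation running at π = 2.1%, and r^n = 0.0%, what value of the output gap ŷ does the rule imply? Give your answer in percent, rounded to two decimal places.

0.9 ŷ = 3.46 − 0.0 − 2.5 − 2.13 × (2.1 − 2.5) = 1.812
ŷ = 1.812 / 0.9 = 2.01

2.01%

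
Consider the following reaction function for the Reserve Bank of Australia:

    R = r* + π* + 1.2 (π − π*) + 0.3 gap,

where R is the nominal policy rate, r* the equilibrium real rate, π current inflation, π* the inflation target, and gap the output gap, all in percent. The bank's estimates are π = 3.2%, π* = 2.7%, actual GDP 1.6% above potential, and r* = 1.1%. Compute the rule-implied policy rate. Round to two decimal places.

Output 1.6% above potential → gap = 1.6.
R = 1.1 + 2.7 + 1.2 × (3.2 − 2.7) + 0.3 × 1.6
   = 1.1 + 2.7 + 0.6 + 0.48 = 4.88

4.88%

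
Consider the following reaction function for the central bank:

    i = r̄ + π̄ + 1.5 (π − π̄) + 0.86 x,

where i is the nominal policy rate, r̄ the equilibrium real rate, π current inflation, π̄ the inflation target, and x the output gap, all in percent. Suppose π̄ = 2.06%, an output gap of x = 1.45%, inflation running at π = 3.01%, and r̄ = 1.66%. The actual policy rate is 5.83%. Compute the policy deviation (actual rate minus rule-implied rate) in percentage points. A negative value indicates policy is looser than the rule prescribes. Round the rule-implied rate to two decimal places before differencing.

-0.56 pp

i = 1.66 + 2.06 + 1.5 × (3.01 − 2.06) + 0.86 × 1.45
   = 1.66 + 2.06 + 1.425 + 1.247 = 6.39
Deviation = 5.83 − 6.39 = -0.56 pp.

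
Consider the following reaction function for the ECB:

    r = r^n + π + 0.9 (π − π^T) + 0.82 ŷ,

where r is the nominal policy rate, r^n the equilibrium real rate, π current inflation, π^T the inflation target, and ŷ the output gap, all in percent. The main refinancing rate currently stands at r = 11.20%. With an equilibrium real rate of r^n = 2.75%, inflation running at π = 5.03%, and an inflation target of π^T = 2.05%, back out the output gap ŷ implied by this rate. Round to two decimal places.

0.90%

0.82 ŷ = 11.20 − 2.75 − 5.03 − 0.9 × (5.03 − 2.05) = 0.738
ŷ = 0.738 / 0.82 = 0.90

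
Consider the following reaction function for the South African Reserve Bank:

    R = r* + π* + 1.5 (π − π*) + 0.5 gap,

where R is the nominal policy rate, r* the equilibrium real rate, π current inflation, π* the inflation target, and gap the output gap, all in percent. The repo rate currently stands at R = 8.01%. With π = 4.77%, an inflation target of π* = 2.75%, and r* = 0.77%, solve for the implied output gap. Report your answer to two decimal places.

0.5 gap = 8.01 − 0.77 − 2.75 − 1.5 × (4.77 − 2.75) = 1.46
gap = 1.46 / 0.5 = 2.92

2.92%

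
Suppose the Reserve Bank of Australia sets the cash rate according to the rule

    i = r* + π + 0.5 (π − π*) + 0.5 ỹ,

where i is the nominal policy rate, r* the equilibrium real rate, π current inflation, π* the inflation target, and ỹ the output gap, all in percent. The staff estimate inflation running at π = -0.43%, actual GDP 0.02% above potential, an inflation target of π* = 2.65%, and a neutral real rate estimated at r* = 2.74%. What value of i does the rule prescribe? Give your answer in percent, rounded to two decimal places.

0.78%

Output 0.02% above potential → ỹ = 0.02.
i = 2.74 + (-0.43) + 0.5 × (-0.43 − 2.65) + 0.5 × 0.02
   = 2.74 − 0.43 − 1.54 + 0.01 = 0.78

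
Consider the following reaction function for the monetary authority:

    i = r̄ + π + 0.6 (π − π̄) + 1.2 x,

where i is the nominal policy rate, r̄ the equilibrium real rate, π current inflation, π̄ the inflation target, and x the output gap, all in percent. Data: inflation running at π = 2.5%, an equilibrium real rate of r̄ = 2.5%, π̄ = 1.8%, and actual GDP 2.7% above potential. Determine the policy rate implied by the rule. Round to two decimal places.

8.66%

Output 2.7% above potential → x = 2.7.
i = 2.5 + 2.5 + 0.6 × (2.5 − 1.8) + 1.2 × 2.7
   = 2.5 + 2.5 + 0.42 + 3.24 = 8.66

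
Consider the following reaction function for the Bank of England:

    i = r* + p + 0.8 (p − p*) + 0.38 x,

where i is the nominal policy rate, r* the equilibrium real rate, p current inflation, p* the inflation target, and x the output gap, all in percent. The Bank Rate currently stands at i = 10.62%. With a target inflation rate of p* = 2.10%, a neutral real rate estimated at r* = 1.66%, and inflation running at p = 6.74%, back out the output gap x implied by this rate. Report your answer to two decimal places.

-3.93%

0.38 x = 10.62 − 1.66 − 6.74 − 0.8 × (6.74 − 2.10) = -1.492
x = -1.492 / 0.38 = -3.93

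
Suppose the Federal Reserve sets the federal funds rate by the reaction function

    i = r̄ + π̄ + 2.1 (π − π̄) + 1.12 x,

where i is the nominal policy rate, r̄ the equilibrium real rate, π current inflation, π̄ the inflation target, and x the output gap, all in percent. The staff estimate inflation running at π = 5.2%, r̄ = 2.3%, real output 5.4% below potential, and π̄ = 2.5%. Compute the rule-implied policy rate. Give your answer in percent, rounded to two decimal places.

Output 5.4% below potential → x = -5.4.
i = 2.3 + 2.5 + 2.1 × (5.2 − 2.5) + 1.12 × (-5.4)
   = 2.3 + 2.5 + 5.67 − 6.048 = 4.42

4.42%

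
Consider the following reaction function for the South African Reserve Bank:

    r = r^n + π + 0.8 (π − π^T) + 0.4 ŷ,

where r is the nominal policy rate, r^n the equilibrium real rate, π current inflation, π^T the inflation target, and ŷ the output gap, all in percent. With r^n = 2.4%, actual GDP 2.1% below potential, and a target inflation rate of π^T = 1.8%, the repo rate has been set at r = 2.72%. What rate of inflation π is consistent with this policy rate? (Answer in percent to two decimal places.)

Output 2.1% below potential → ŷ = -2.1.
Collecting π: r = r^n + (1 + 0.8) π − 0.8 π^T + 0.4 ŷ
1.8 π = 2.72 − 2.4 + 0.8 × 1.8 − 0.4 × (-2.1) = 2.6
π = 2.6 / 1.8 = 1.44

1.44%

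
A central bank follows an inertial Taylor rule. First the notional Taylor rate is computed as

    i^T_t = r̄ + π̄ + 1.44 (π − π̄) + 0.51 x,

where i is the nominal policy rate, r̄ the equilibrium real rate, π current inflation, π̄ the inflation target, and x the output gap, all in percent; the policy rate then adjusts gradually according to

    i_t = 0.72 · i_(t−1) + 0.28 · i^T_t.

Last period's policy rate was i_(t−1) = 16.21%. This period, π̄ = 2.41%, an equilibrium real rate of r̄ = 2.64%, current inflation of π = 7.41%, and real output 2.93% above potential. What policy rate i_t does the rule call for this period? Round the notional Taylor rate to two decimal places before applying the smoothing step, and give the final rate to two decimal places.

15.52%

Output 2.93% above potential → x = 2.93.
i^T_t = 2.64 + 2.41 + 1.44 × (7.41 − 2.41) + 0.51 × 2.93
   = 2.64 + 2.41 + 7.2 + 1.4943 = 13.74
i_t = 0.72 × 16.21 + 0.28 × 13.74 = 11.6712 + 3.8472 = 15.52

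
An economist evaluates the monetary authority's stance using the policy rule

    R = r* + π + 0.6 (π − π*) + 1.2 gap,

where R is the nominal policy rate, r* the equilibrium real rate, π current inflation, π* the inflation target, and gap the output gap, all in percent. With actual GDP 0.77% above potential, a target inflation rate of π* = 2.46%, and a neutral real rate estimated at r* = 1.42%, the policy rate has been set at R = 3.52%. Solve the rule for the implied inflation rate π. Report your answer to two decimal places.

Output 0.77% above potential → gap = 0.77.
Collecting π: R = r* + (1 + 0.6) π − 0.6 π* + 1.2 gap
1.6 π = 3.52 − 1.42 + 0.6 × 2.46 − 1.2 × 0.77 = 2.652
π = 2.652 / 1.6 = 1.66

1.66%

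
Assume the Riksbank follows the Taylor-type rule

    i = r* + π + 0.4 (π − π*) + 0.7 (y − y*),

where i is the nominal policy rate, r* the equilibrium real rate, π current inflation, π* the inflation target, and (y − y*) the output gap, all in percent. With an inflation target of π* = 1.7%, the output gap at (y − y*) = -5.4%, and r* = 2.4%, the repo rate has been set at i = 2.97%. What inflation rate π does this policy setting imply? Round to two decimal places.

3.59%

Collecting π: i = r* + (1 + 0.4) π − 0.4 π* + 0.7 (y − y*)
1.4 π = 2.97 − 2.4 + 0.4 × 1.7 − 0.7 × (-5.4) = 5.03
π = 5.03 / 1.4 = 3.59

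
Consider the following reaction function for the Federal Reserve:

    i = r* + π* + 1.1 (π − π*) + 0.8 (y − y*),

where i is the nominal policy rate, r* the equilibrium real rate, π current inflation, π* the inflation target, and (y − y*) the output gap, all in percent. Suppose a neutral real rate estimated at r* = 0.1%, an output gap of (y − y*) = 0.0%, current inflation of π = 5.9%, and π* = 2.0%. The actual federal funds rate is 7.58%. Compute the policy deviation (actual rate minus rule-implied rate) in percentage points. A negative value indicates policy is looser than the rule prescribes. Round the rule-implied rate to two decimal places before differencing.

1.19 pp

i = 0.1 + 2.0 + 1.1 × (5.9 − 2.0) + 0.8 × 0.0
   = 0.1 + 2 + 4.29 + 0 = 6.39
Deviation = 7.58 − 6.39 = 1.19 pp.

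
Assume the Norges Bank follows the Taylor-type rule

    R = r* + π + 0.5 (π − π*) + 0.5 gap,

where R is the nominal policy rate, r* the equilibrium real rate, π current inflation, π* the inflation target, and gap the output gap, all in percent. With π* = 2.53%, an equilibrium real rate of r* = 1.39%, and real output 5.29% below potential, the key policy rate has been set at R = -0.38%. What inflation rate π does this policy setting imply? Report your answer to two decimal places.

1.43%

Output 5.29% below potential → gap = -5.29.
Collecting π: R = r* + (1 + 0.5) π − 0.5 π* + 0.5 gap
1.5 π = -0.38 − 1.39 + 0.5 × 2.53 − 0.5 × (-5.29) = 2.14
π = 2.14 / 1.5 = 1.43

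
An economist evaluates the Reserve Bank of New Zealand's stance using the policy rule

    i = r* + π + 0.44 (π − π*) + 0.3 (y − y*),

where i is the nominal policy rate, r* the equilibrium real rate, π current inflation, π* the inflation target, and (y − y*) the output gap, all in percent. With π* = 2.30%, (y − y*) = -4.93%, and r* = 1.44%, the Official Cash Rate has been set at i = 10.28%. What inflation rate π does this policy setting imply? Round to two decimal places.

Collecting π: i = r* + (1 + 0.44) π − 0.44 π* + 0.3 (y − y*)
1.44 π = 10.28 − 1.44 + 0.44 × 2.30 − 0.3 × (-4.93) = 11.331
π = 11.331 / 1.44 = 7.87

7.87%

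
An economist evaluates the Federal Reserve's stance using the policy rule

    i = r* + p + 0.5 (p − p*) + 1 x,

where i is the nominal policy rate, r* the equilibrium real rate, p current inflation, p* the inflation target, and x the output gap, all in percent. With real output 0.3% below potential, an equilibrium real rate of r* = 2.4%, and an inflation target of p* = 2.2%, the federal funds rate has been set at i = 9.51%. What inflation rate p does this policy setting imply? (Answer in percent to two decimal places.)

5.67%

Output 0.3% below potential → x = -0.3.
Collecting p: i = r* + (1 + 0.5) p − 0.5 p* + 1 x
1.5 p = 9.51 − 2.4 + 0.5 × 2.2 − 1 × (-0.3) = 8.51
p = 8.51 / 1.5 = 5.67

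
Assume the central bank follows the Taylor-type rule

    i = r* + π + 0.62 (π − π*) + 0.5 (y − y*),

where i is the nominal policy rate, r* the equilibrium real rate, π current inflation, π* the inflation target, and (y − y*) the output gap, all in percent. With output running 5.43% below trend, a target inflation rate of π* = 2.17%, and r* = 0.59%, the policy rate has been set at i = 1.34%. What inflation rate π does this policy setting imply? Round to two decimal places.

Output 5.43% below potential → (y − y*) = -5.43.
Collecting π: i = r* + (1 + 0.62) π − 0.62 π* + 0.5 (y − y*)
1.62 π = 1.34 − 0.59 + 0.62 × 2.17 − 0.5 × (-5.43) = 4.8104
π = 4.8104 / 1.62 = 2.97

2.97%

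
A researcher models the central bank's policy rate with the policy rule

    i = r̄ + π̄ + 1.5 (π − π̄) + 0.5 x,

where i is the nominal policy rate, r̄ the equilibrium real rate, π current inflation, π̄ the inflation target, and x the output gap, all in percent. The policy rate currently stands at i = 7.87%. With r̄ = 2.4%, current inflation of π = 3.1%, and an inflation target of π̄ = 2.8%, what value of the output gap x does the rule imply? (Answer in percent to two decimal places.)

4.44%

0.5 x = 7.87 − 2.4 − 2.8 − 1.5 × (3.1 − 2.8) = 2.22
x = 2.22 / 0.5 = 4.44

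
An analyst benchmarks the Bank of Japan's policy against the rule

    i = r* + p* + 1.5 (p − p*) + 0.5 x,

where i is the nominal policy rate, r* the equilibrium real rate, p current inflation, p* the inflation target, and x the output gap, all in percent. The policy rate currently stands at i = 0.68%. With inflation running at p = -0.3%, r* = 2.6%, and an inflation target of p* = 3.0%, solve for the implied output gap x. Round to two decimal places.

0.5 x = 0.68 − 2.6 − 3.0 − 1.5 × ((-0.3) − 3.0) = 0.03
x = 0.03 / 0.5 = 0.06

0.06%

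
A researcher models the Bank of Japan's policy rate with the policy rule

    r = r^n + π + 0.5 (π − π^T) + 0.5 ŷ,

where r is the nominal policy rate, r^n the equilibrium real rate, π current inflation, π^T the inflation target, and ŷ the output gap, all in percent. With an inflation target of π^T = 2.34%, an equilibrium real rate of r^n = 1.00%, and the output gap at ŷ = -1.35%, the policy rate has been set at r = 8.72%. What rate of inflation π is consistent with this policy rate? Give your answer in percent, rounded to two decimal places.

6.38%

Collecting π: r = r^n + (1 + 0.5) π − 0.5 π^T + 0.5 ŷ
1.5 π = 8.72 − 1.00 + 0.5 × 2.34 − 0.5 × (-1.35) = 9.565
π = 9.565 / 1.5 = 6.38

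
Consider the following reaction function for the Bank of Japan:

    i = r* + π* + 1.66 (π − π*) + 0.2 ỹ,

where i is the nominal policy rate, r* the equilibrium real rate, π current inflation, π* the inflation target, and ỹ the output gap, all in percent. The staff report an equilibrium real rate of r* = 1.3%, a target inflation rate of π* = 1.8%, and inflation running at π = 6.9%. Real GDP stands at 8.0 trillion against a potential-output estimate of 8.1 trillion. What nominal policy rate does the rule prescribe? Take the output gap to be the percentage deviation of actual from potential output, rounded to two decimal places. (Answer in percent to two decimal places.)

Output gap = 100 × (8.0 − 8.1) / 8.1 = -1.23%.
i = 1.30 + 1.80 + 1.66 × (6.90 − 1.80) + 0.2 × (-1.23)
   = 1.30 + 1.8 + 8.466 − 0.246 = 11.32

11.32%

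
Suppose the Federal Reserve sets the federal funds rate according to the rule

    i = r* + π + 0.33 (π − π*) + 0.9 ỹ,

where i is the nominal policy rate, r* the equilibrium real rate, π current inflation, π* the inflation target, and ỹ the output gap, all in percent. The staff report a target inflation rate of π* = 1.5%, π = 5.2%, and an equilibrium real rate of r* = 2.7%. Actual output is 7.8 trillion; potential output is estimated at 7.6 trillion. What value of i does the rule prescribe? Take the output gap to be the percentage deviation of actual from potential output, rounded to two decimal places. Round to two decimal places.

11.49%

Output gap = 100 × (7.8 − 7.6) / 7.6 = 2.63%.
i = 2.70 + 5.20 + 0.33 × (5.20 − 1.50) + 0.9 × 2.63
   = 2.70 + 5.2 + 1.221 + 2.367 = 11.49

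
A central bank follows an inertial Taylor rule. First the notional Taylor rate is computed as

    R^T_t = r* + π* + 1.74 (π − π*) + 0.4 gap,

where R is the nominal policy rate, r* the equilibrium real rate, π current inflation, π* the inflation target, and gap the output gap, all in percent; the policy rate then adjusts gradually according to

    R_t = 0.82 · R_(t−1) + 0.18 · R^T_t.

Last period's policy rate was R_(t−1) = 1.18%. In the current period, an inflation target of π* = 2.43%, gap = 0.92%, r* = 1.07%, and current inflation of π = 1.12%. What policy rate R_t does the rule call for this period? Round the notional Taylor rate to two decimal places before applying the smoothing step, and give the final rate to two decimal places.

R^T_t = 1.07 + 2.43 + 1.74 × (1.12 − 2.43) + 0.4 × 0.92
   = 1.07 + 2.43 − 2.2794 + 0.368 = 1.59
R_t = 0.82 × 1.18 + 0.18 × 1.59 = 0.9676 + 0.2862 = 1.25

1.25%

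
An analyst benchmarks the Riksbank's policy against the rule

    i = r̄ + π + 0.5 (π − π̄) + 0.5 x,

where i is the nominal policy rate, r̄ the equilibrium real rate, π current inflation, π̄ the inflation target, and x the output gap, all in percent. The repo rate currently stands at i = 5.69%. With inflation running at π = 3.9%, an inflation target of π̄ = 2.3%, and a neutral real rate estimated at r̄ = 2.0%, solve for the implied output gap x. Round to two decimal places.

0.5 x = 5.69 − 2.0 − 3.9 − 0.5 × (3.9 − 2.3) = -1.01
x = -1.01 / 0.5 = -2.02

-2.02%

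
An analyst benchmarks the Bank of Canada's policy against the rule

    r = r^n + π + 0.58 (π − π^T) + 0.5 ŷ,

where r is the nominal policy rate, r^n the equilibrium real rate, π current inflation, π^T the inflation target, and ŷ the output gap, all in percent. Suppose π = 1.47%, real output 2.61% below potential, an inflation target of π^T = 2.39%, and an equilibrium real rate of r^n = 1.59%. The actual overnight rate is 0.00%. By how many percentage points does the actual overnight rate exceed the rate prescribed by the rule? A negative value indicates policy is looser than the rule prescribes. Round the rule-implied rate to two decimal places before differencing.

Output 2.61% below potential → ŷ = -2.61.
r = 1.59 + 1.47 + 0.58 × (1.47 − 2.39) + 0.5 × (-2.61)
   = 1.59 + 1.47 − 0.5336 − 1.305 = 1.22
Deviation = 0.00 − 1.22 = -1.22 pp.

-1.22 pp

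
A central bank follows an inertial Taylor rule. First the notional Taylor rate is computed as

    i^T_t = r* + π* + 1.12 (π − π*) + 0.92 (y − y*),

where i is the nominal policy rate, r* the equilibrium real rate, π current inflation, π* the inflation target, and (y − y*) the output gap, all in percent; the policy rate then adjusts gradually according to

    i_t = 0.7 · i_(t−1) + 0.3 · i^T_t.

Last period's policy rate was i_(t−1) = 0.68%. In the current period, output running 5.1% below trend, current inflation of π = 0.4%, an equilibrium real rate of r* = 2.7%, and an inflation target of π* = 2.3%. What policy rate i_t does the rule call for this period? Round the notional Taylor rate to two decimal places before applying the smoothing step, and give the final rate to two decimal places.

-0.07%

Output 5.1% below potential → (y − y*) = -5.1.
i^T_t = 2.7 + 2.3 + 1.12 × (0.4 − 2.3) + 0.92 × (-5.1)
   = 2.7 + 2.3 − 2.128 − 4.692 = -1.82
i_t = 0.7 × 0.68 + 0.3 × (-1.82) = 0.476 − 0.546 = -0.07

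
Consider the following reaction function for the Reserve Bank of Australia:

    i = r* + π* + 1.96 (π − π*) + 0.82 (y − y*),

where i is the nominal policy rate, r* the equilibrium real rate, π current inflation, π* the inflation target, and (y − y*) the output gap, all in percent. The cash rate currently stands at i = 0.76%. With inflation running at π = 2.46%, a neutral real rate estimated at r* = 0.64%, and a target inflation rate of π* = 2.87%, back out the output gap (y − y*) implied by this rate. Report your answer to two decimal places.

0.82 (y − y*) = 0.76 − 0.64 − 2.87 − 1.96 × (2.46 − 2.87) = -1.9464
(y − y*) = -1.9464 / 0.82 = -2.37

-2.37%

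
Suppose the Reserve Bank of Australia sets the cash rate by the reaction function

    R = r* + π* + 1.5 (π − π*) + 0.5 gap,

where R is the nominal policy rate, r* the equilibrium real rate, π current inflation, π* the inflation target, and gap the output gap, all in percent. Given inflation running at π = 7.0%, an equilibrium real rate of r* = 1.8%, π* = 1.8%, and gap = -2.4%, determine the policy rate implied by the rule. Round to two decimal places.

R = 1.8 + 1.8 + 1.5 × (7.0 − 1.8) + 0.5 × (-2.4)
   = 1.8 + 1.8 + 7.8 − 1.2 = 10.20

10.20%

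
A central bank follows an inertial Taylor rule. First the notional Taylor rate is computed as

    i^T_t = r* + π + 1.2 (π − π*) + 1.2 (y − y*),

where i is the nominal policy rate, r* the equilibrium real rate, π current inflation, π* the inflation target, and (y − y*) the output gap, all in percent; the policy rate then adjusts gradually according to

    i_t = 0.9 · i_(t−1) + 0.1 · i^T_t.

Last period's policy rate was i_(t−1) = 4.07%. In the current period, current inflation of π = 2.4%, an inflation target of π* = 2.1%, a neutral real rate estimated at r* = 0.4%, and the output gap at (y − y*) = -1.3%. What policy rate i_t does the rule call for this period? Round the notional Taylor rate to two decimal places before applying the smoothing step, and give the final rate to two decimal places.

3.82%

i^T_t = 0.4 + 2.4 + 1.2 × (2.4 − 2.1) + 1.2 × (-1.3)
   = 0.4 + 2.4 + 0.36 − 1.56 = 1.60
i_t = 0.9 × 4.07 + 0.1 × 1.60 = 3.663 + 0.16 = 3.82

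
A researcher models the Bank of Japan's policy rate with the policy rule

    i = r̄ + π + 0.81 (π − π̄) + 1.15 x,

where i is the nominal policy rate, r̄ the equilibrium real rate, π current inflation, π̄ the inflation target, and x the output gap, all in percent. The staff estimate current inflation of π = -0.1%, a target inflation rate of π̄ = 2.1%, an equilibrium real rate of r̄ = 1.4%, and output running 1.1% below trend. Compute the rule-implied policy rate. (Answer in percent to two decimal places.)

-1.75%

Output 1.1% below potential → x = -1.1.
i = 1.4 + (-0.1) + 0.81 × (-0.1 − 2.1) + 1.15 × (-1.1)
   = 1.4 − 0.1 − 1.782 − 1.265 = -1.75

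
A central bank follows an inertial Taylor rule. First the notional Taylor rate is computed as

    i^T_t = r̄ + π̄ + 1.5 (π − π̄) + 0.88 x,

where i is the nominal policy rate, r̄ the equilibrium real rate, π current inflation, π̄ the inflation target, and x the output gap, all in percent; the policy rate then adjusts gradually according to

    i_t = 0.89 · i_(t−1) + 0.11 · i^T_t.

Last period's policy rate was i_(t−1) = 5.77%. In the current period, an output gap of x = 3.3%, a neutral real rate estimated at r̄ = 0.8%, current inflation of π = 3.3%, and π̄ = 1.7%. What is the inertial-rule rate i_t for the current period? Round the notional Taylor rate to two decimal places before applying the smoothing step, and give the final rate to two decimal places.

i^T_t = 0.8 + 1.7 + 1.5 × (3.3 − 1.7) + 0.88 × 3.3
   = 0.8 + 1.7 + 2.4 + 2.904 = 7.80
i_t = 0.89 × 5.77 + 0.11 × 7.80 = 5.1353 + 0.858 = 5.99

5.99%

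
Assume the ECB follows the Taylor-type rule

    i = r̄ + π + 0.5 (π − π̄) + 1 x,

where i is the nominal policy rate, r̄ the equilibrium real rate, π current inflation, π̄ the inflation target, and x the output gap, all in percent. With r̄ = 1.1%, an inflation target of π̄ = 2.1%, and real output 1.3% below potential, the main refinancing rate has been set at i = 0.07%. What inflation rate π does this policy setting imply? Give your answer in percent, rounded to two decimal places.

Output 1.3% below potential → x = -1.3.
Collecting π: i = r̄ + (1 + 0.5) π − 0.5 π̄ + 1 x
1.5 π = 0.07 − 1.1 + 0.5 × 2.1 − 1 × (-1.3) = 1.32
π = 1.32 / 1.5 = 0.88

0.88%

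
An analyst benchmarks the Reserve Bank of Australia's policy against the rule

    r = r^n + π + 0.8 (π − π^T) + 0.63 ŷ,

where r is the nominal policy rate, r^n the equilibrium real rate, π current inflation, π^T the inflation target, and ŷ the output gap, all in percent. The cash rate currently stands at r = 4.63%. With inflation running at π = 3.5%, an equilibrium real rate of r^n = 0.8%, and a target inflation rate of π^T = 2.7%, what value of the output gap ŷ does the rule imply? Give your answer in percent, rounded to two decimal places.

-0.49%

0.63 ŷ = 4.63 − 0.8 − 3.5 − 0.8 × (3.5 − 2.7) = -0.31
ŷ = -0.31 / 0.63 = -0.49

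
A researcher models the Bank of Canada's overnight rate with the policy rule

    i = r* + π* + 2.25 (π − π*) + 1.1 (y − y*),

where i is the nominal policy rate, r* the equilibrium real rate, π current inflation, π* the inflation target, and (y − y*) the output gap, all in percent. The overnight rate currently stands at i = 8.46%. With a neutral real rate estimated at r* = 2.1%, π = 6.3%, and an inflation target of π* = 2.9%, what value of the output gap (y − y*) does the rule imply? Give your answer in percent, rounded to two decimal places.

-3.81%

1.1 (y − y*) = 8.46 − 2.1 − 2.9 − 2.25 × (6.3 − 2.9) = -4.19
(y − y*) = -4.19 / 1.1 = -3.81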